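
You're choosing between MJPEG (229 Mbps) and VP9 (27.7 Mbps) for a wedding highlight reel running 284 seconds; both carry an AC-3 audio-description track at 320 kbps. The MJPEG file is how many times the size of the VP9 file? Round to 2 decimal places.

8.18

Audio: 320 kbps = 0.320 Mbps.
MJPEG: 229.320 Mbps × 284 s = 65126.9 Mb = 8.141 GB.
VP9: 28.020 Mbps × 284 s = 7957.7 Mb = 0.995 GB.
Ratio: 8.141 / 0.995 = 8.184.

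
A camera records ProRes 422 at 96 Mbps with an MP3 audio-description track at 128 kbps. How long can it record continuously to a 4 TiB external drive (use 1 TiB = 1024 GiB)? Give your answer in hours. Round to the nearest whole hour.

102 hours

Audio: 128 kbps = 0.128 Mbps.
Total bitrate: 96 + 0.128 = 96.128 Mbps.
Capacity: 4 TiB = 35,184,372 Mb.
Recording time: 35,184,372 / 96.128 = 366,016 s ≈ 102 hours.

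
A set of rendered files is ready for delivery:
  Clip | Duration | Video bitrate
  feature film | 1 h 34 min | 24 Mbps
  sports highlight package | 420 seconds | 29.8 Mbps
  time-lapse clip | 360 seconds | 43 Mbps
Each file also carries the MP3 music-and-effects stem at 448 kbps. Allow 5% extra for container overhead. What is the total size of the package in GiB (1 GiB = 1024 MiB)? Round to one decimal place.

20.3 GiB

Audio: 448 kbps = 0.448 Mbps.
feature film: 24.448 Mbps × 5640 s × 1.05 = 144781.1 Mb
sports highlight package: 30.248 Mbps × 420 s × 1.05 = 13339.4 Mb
time-lapse clip: 43.448 Mbps × 360 s × 1.05 = 16423.3 Mb
Total: 174543.8 Mb = 21818.0 MB.
= 20.32 GiB.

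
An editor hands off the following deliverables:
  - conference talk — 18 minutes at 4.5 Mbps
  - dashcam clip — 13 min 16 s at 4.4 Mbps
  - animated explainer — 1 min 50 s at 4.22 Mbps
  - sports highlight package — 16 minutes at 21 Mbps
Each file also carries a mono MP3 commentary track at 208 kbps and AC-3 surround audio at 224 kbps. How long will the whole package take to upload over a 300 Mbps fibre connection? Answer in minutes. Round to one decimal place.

Audio total: 208 + 224 = 432 kbps = 0.432 Mbps.
conference talk: 4.932 Mbps × 1080 s = 5326.6 Mb
dashcam clip: 4.832 Mbps × 796 s = 3846.3 Mb
animated explainer: 4.652 Mbps × 110 s = 511.7 Mb
sports highlight package: 21.432 Mbps × 960 s = 20574.7 Mb
Total: 30259.3 Mb = 3782.4 MB.
At 300 Mbps: 30259.3 / 300 = 101 s ≈ 1.68 minutes.

1.7 minutes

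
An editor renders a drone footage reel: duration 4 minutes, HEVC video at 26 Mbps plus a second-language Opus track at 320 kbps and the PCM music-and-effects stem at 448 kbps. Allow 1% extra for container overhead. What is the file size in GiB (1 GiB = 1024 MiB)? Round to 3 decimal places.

0.755 GiB

4 min = 240 s
Audio total: 320 + 448 = 768 kbps = 0.768 Mbps.
Total bitrate: 26 + 0.768 = 26.768 Mbps.
Stream data: 26.768 Mbps × 240 s = 6424.3 Mb.
With 1% container overhead: ×1.01.
6,489 Mb = 811,070,400 bytes ÷ 1,073,741,824 = 0.7554 GiB.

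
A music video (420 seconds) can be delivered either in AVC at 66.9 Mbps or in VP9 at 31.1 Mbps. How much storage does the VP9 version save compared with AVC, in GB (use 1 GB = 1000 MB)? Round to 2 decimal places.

AVC: 66.900 Mbps × 420 s = 28098.0 Mb = 3.512 GB.
VP9: 31.100 Mbps × 420 s = 13062.0 Mb = 1.633 GB.
Saving: 3.512 − 1.633 = 1.879 GB.

1.88 GB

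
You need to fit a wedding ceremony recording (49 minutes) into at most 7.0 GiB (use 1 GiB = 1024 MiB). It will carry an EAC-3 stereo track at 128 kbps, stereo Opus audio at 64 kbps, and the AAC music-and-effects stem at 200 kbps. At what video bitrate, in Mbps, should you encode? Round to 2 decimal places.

Budget: 7.0 GiB = 60129.5 Mb.
49 min = 2940 s
Total bitrate budget: 60129.5 Mb / 2940 s = 20.452 Mbps.
Audio total: 128 + 64 + 200 = 392 kbps = 0.392 Mbps.
Video: 20.452 − 0.392 = 20.060 Mbps.

20.06 Mbps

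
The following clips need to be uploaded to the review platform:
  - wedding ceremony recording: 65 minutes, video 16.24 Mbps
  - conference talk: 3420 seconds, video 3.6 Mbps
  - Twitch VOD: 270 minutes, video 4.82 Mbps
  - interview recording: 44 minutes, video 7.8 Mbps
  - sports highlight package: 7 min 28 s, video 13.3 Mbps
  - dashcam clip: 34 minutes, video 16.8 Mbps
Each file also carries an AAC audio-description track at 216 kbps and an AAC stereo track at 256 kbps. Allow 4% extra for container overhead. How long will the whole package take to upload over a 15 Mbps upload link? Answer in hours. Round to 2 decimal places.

4.39 hours

Audio total: 216 + 256 = 472 kbps = 0.472 Mbps.
wedding ceremony recording: 16.712 Mbps × 3900 s × 1.04 = 67783.9 Mb
conference talk: 4.072 Mbps × 3420 s × 1.04 = 14483.3 Mb
Twitch VOD: 5.292 Mbps × 16200 s × 1.04 = 89159.6 Mb
interview recording: 8.272 Mbps × 2640 s × 1.04 = 22711.6 Mb
sports highlight package: 13.772 Mbps × 448 s × 1.04 = 6416.7 Mb
dashcam clip: 17.272 Mbps × 2040 s × 1.04 = 36644.3 Mb
Total: 237199.3 Mb = 29649.9 MB.
At 15 Mbps: 237199.3 / 15 = 15813 s ≈ 4.39 hours.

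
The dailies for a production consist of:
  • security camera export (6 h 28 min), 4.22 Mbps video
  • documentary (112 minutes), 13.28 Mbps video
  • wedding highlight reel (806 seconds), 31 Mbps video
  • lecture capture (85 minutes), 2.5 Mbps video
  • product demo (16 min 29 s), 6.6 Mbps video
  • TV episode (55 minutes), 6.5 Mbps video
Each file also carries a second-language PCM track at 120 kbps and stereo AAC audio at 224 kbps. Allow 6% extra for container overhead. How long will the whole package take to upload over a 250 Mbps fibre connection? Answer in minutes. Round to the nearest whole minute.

Audio total: 120 + 224 = 344 kbps = 0.344 Mbps.
security camera export: 4.564 Mbps × 23280 s × 1.06 = 112624.9 Mb
documentary: 13.624 Mbps × 6720 s × 1.06 = 97046.5 Mb
wedding highlight reel: 31.344 Mbps × 806 s × 1.06 = 26779.1 Mb
lecture capture: 2.844 Mbps × 5100 s × 1.06 = 15374.7 Mb
product demo: 6.944 Mbps × 989 s × 1.06 = 7279.7 Mb
TV episode: 6.844 Mbps × 3300 s × 1.06 = 23940.3 Mb
Total: 283045.1 Mb = 35380.6 MB.
At 250 Mbps: 283045.1 / 250 = 1132 s ≈ 18.9 minutes.

19 minutes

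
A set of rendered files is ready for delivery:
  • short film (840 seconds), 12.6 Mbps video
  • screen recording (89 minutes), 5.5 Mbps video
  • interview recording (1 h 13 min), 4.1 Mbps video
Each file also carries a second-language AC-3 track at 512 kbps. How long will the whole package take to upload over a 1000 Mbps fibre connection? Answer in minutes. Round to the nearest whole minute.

1 minutes

Audio: 512 kbps = 0.512 Mbps.
short film: 13.112 Mbps × 840 s = 11014.1 Mb
screen recording: 6.012 Mbps × 5340 s = 32104.1 Mb
interview recording: 4.612 Mbps × 4380 s = 20200.6 Mb
Total: 63318.7 Mb = 7914.8 MB.
At 1000 Mbps: 63318.7 / 1000 = 63 s ≈ 1.06 minutes.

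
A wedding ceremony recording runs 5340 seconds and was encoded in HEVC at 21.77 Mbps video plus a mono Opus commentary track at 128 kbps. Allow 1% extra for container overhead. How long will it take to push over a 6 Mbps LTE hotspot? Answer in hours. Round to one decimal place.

Audio: 128 kbps = 0.128 Mbps.
Total bitrate: 21.898 Mbps.
File: 21.898 Mbps × 5340 s = 116935.3 Mb.
With 1% container overhead: ×1.01. → 118104.7 Mb.
At 6 Mbps: 118104.7 / 6 = 19684.1 s ≈ 5.47 hours.

5.5 hours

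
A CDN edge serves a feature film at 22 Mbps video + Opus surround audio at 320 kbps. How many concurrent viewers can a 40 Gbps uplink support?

Audio: 320 kbps = 0.320 Mbps.
Per-viewer media rate: 22.320 Mbps.
40 Gbps = 40,000 Mbps; 40,000 / 22.320 = 1792.11 → 1792 viewers.

1792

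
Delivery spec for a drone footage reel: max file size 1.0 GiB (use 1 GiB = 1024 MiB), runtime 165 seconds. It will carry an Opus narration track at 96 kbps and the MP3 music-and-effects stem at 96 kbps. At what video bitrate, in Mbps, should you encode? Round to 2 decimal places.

51.87 Mbps

Budget: 1.0 GiB = 8589.9 Mb.
Total bitrate budget: 8589.9 Mb / 165 s = 52.060 Mbps.
Audio total: 96 + 96 = 192 kbps = 0.192 Mbps.
Video: 52.060 − 0.192 = 51.868 Mbps.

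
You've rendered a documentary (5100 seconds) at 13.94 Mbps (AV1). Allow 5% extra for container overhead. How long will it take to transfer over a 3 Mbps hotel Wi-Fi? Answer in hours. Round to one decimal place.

6.9 hours

File: 13.940 Mbps × 5100 s = 71094.0 Mb.
With 5% container overhead: ×1.05. → 74648.7 Mb.
At 3 Mbps: 74648.7 / 3 = 24882.9 s ≈ 6.91 hours.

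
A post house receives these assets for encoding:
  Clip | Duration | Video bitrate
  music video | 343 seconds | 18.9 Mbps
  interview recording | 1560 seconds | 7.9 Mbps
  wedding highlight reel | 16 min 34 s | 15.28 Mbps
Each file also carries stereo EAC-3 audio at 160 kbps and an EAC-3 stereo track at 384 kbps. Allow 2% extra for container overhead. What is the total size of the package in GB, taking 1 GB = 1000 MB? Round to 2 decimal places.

Audio total: 160 + 384 = 544 kbps = 0.544 Mbps.
music video: 19.444 Mbps × 343 s × 1.02 = 6802.7 Mb
interview recording: 8.444 Mbps × 1560 s × 1.02 = 13436.1 Mb
wedding highlight reel: 15.824 Mbps × 994 s × 1.02 = 16043.6 Mb
Total: 36282.4 Mb = 4535.3 MB.
= 4.535 GB.

4.54 GB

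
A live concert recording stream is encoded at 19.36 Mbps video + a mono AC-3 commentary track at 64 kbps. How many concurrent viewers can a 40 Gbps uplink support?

2059

Audio: 64 kbps = 0.064 Mbps.
Per-viewer media rate: 19.424 Mbps.
40 Gbps = 40,000 Mbps; 40,000 / 19.424 = 2059.31 → 2059 viewers.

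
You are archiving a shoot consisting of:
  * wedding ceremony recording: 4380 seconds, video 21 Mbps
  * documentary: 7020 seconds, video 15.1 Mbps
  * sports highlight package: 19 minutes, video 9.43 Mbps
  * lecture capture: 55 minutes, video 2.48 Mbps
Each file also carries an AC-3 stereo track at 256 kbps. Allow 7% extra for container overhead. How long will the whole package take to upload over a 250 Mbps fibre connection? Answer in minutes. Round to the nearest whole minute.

16 minutes

Audio: 256 kbps = 0.256 Mbps.
wedding ceremony recording: 21.256 Mbps × 4380 s × 1.07 = 99618.4 Mb
documentary: 15.356 Mbps × 7020 s × 1.07 = 115345.1 Mb
sports highlight package: 9.686 Mbps × 1140 s × 1.07 = 11815.0 Mb
lecture capture: 2.736 Mbps × 3300 s × 1.07 = 9660.8 Mb
Total: 236439.2 Mb = 29554.9 MB.
At 250 Mbps: 236439.2 / 250 = 946 s ≈ 15.8 minutes.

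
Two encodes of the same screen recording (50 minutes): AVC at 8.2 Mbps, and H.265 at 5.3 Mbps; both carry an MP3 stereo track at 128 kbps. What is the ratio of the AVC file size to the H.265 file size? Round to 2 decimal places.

1.53

50 min = 3000 s
Audio: 128 kbps = 0.128 Mbps.
AVC: 8.328 Mbps × 3000 s = 24984.0 Mb = 3.123 GB.
H.265: 5.428 Mbps × 3000 s = 16284.0 Mb = 2.035 GB.
Ratio: 3.123 / 2.035 = 1.534.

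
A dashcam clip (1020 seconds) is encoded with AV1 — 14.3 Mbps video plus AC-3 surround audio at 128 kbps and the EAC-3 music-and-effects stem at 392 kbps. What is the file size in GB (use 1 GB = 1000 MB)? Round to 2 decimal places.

1.89 GB

Audio total: 128 + 392 = 520 kbps = 0.520 Mbps.
Total bitrate: 14.3 + 0.520 = 14.820 Mbps.
Stream data: 14.820 Mbps × 1020 s = 15116.4 Mb.
15,116 Mb ÷ 8 = 1,890 MB → 1.890 GB.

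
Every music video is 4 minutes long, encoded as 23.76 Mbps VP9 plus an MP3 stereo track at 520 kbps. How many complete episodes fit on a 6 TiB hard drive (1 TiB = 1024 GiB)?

9056

4 min = 240 s
Audio: 520 kbps = 0.520 Mbps.
Total bitrate: 24.280 Mbps.
Per item: 24.280 Mbps × 240 s = 5,827 Mb = 728.4 MB.
Capacity: 6 TiB = 52,776,558 Mb; 9056.93 items → 9056 complete.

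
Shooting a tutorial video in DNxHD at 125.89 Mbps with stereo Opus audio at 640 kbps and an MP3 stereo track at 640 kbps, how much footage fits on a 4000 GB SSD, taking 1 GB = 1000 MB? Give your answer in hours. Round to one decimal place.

Audio total: 640 + 640 = 1280 kbps = 1.280 Mbps.
Total bitrate: 125.89 + 1.280 = 127.170 Mbps.
Capacity: 4000 GB = 32,000,000 Mb.
Recording time: 32,000,000 / 127.170 = 251,632 s ≈ 69.9 hours.

69.9 hours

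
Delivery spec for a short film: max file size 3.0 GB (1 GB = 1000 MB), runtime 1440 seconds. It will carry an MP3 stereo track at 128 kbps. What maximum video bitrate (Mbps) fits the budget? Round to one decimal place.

16.5 Mbps

Budget: 3.0 GB = 24000.0 Mb.
Total bitrate budget: 24000.0 Mb / 1440 s = 16.667 Mbps.
Audio: 128 kbps = 0.128 Mbps.
Video: 16.667 − 0.128 = 16.539 Mbps.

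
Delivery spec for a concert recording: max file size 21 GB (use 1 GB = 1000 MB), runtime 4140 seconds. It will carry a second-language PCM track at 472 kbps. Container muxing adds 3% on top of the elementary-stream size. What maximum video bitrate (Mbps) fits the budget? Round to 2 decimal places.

Budget: 21 GB = 168000.0 Mb.
Stream payload after overhead: 168000.0 / 1.03 = 163106.8 Mb.
Total bitrate budget: 163106.8 Mb / 4140 s = 39.398 Mbps.
Audio: 472 kbps = 0.472 Mbps.
Video: 39.398 − 0.472 = 38.926 Mbps.

38.93 Mbps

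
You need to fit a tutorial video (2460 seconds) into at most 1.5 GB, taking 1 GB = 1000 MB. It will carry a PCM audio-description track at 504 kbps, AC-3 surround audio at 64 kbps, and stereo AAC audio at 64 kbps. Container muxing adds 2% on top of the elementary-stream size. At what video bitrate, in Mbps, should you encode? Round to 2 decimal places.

4.15 Mbps

Budget: 1.5 GB = 12000.0 Mb.
Stream payload after overhead: 12000.0 / 1.02 = 11764.7 Mb.
Total bitrate budget: 11764.7 Mb / 2460 s = 4.782 Mbps.
Audio total: 504 + 64 + 64 = 632 kbps = 0.632 Mbps.
Video: 4.782 − 0.632 = 4.150 Mbps.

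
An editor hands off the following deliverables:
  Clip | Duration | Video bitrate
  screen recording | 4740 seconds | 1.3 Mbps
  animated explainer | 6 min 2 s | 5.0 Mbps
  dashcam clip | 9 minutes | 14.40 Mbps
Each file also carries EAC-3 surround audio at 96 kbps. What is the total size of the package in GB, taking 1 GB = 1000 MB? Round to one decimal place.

2.0 GB

Audio: 96 kbps = 0.096 Mbps.
screen recording: 1.396 Mbps × 4740 s = 6617.0 Mb
animated explainer: 5.096 Mbps × 362 s = 1844.8 Mb
dashcam clip: 14.496 Mbps × 540 s = 7827.8 Mb
Total: 16289.6 Mb = 2036.2 MB.
= 2.036 GB.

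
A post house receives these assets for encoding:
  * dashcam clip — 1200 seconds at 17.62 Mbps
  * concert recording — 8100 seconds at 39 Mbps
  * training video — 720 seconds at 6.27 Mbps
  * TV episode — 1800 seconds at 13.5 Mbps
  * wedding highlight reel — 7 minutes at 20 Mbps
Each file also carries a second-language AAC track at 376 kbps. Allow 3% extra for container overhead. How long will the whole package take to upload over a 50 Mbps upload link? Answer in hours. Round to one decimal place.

2.2 hours

Audio: 376 kbps = 0.376 Mbps.
dashcam clip: 17.996 Mbps × 1200 s × 1.03 = 22243.1 Mb
concert recording: 39.376 Mbps × 8100 s × 1.03 = 328514.0 Mb
training video: 6.646 Mbps × 720 s × 1.03 = 4928.7 Mb
TV episode: 13.876 Mbps × 1800 s × 1.03 = 25726.1 Mb
wedding highlight reel: 20.376 Mbps × 420 s × 1.03 = 8814.7 Mb
Total: 390226.5 Mb = 48778.3 MB.
At 50 Mbps: 390226.5 / 50 = 7805 s ≈ 2.17 hours.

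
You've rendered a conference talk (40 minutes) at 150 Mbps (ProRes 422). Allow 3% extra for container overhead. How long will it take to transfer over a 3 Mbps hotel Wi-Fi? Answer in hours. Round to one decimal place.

34.3 hours

40 min = 2400 s
File: 150.000 Mbps × 2400 s = 360000.0 Mb.
With 3% container overhead: ×1.03. → 370800.0 Mb.
At 3 Mbps: 370800.0 / 3 = 123600.0 s ≈ 34.3 hours.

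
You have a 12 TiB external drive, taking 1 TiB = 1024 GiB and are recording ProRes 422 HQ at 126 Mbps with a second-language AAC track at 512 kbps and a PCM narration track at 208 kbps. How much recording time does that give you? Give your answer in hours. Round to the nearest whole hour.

231 hours

Audio total: 512 + 208 = 720 kbps = 0.720 Mbps.
Total bitrate: 126 + 0.720 = 126.720 Mbps.
Capacity: 12 TiB = 105,553,116 Mb.
Recording time: 105,553,116 / 126.720 = 832,963 s ≈ 231 hours.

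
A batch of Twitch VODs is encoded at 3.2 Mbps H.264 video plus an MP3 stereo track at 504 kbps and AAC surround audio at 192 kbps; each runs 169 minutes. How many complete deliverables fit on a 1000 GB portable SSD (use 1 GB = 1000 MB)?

202

169 min = 10140 s
Audio total: 504 + 192 = 696 kbps = 0.696 Mbps.
Total bitrate: 3.896 Mbps.
Per item: 3.896 Mbps × 10140 s = 39,505 Mb = 4,938 MB.
Capacity: 1000 GB = 8,000,000 Mb; 202.50 items → 202 complete.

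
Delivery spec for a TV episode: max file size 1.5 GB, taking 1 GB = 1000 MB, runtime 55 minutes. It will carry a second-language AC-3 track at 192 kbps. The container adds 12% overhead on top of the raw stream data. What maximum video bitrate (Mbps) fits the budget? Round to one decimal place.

3.1 Mbps

Budget: 1.5 GB = 12000.0 Mb.
Stream payload after overhead: 12000.0 / 1.12 = 10714.3 Mb.
55 min = 3300 s
Total bitrate budget: 10714.3 Mb / 3300 s = 3.247 Mbps.
Audio: 192 kbps = 0.192 Mbps.
Video: 3.247 − 0.192 = 3.055 Mbps.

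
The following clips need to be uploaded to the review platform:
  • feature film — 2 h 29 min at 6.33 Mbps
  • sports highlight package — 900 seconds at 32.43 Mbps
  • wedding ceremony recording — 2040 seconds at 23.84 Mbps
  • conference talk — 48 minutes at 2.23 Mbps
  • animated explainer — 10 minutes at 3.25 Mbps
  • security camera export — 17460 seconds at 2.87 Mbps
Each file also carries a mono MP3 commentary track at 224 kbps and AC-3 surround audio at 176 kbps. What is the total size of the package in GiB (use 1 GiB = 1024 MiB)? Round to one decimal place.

24.0 GiB

Audio total: 224 + 176 = 400 kbps = 0.400 Mbps.
feature film: 6.730 Mbps × 8940 s = 60166.2 Mb
sports highlight package: 32.830 Mbps × 900 s = 29547.0 Mb
wedding ceremony recording: 24.240 Mbps × 2040 s = 49449.6 Mb
conference talk: 2.630 Mbps × 2880 s = 7574.4 Mb
animated explainer: 3.650 Mbps × 600 s = 2190.0 Mb
security camera export: 3.270 Mbps × 17460 s = 57094.2 Mb
Total: 206021.4 Mb = 25752.7 MB.
= 23.98 GiB.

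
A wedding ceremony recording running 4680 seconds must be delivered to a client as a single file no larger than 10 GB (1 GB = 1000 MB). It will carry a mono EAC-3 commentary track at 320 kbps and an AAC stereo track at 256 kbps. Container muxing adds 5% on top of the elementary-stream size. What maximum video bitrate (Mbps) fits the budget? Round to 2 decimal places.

15.70 Mbps

Budget: 10 GB = 80000.0 Mb.
Stream payload after overhead: 80000.0 / 1.05 = 76190.5 Mb.
Total bitrate budget: 76190.5 Mb / 4680 s = 16.280 Mbps.
Audio total: 320 + 256 = 576 kbps = 0.576 Mbps.
Video: 16.280 − 0.576 = 15.704 Mbps.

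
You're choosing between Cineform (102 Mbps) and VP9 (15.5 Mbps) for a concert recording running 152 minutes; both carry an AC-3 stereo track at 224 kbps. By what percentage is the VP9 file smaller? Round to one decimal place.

152 min = 9120 s
Audio: 224 kbps = 0.224 Mbps.
Cineform: 102.224 Mbps × 9120 s = 932282.9 Mb = 116.535 GB.
VP9: 15.724 Mbps × 9120 s = 143402.9 Mb = 17.925 GB.
Reduction: (1 − 17.925/116.535) × 100 = 84.62%.

84.6%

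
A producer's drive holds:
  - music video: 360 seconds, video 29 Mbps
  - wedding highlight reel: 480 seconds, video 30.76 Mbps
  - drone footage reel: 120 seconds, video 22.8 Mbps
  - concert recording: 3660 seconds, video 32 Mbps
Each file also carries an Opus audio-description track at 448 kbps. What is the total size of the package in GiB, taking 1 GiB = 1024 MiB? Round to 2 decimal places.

17.13 GiB

Audio: 448 kbps = 0.448 Mbps.
music video: 29.448 Mbps × 360 s = 10601.3 Mb
wedding highlight reel: 31.208 Mbps × 480 s = 14979.8 Mb
drone footage reel: 23.248 Mbps × 120 s = 2789.8 Mb
concert recording: 32.448 Mbps × 3660 s = 118759.7 Mb
Total: 147130.6 Mb = 18391.3 MB.
= 17.13 GiB.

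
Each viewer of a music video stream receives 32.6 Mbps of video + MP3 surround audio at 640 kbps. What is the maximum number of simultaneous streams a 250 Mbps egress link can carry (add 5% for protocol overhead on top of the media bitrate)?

Audio: 640 kbps = 0.640 Mbps.
Per-viewer media rate: 33.240 Mbps.
On the wire with 5% overhead: 34.902 Mbps.
250 Mbps = 250.0 Mbps; 250.0 / 34.902 = 7.16 → 7 viewers.

7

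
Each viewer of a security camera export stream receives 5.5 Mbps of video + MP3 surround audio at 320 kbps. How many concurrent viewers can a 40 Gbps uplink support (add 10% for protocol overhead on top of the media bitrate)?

Audio: 320 kbps = 0.320 Mbps.
Per-viewer media rate: 5.820 Mbps.
On the wire with 10% overhead: 6.402 Mbps.
40 Gbps = 40,000 Mbps; 40,000 / 6.402 = 6248.05 → 6248 viewers.

6248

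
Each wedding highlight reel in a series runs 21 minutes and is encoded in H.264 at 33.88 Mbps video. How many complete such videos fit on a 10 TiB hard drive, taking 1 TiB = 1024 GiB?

2060

21 min = 1260 s
Per item: 33.880 Mbps × 1260 s = 42,689 Mb = 5,336 MB.
Capacity: 10 TiB = 87,960,930 Mb; 2060.52 items → 2060 complete.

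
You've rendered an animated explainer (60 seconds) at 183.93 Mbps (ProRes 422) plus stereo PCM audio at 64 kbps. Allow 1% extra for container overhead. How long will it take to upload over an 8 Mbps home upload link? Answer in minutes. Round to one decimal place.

23.2 minutes

Audio: 64 kbps = 0.064 Mbps.
Total bitrate: 183.994 Mbps.
File: 183.994 Mbps × 60 s = 11039.6 Mb.
With 1% container overhead: ×1.01. → 11150.0 Mb.
At 8 Mbps: 11150.0 / 8 = 1393.8 s ≈ 23.2 minutes.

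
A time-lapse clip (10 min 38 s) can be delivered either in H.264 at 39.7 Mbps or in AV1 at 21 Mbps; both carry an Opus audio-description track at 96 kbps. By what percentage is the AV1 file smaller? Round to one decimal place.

10 min 38 s = 638 s
Audio: 96 kbps = 0.096 Mbps.
H.264: 39.796 Mbps × 638 s = 25389.8 Mb = 3.174 GB.
AV1: 21.096 Mbps × 638 s = 13459.2 Mb = 1.682 GB.
Reduction: (1 − 1.682/3.174) × 100 = 46.99%.

47.0%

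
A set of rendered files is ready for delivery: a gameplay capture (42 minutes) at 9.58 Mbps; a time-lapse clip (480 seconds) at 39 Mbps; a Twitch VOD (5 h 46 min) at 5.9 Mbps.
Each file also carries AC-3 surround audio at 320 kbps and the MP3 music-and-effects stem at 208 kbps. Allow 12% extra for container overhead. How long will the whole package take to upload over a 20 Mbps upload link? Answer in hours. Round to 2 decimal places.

Audio total: 320 + 208 = 528 kbps = 0.528 Mbps.
gameplay capture: 10.108 Mbps × 2520 s × 1.12 = 28528.8 Mb
time-lapse clip: 39.528 Mbps × 480 s × 1.12 = 21250.3 Mb
Twitch VOD: 6.428 Mbps × 20760 s × 1.12 = 149458.7 Mb
Total: 199237.8 Mb = 24904.7 MB.
At 20 Mbps: 199237.8 / 20 = 9962 s ≈ 2.77 hours.

2.77 hours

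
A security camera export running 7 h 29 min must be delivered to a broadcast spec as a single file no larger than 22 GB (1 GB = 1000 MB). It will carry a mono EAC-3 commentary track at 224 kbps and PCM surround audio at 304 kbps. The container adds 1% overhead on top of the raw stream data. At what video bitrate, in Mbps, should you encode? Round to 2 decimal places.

5.94 Mbps

Budget: 22 GB = 176000.0 Mb.
Stream payload after overhead: 176000.0 / 1.01 = 174257.4 Mb.
7 h 29 min = 449 min = 26940 s
Total bitrate budget: 174257.4 Mb / 26940 s = 6.468 Mbps.
Audio total: 224 + 304 = 528 kbps = 0.528 Mbps.
Video: 6.468 − 0.528 = 5.940 Mbps.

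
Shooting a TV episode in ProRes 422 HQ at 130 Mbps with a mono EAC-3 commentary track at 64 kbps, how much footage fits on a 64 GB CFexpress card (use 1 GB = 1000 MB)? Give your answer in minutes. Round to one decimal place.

65.6 minutes

Audio: 64 kbps = 0.064 Mbps.
Total bitrate: 130 + 0.064 = 130.064 Mbps.
Capacity: 64 GB = 512,000 Mb.
Recording time: 512,000 / 130.064 = 3,937 s ≈ 65.6 minutes.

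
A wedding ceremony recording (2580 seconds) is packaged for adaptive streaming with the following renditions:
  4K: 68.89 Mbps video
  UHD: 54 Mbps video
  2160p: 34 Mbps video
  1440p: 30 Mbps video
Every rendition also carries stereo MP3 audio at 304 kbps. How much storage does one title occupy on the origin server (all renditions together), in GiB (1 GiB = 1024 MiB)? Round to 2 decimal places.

56.50 GiB

Audio: 304 kbps = 0.304 Mbps.
Sum of rendition bitrates: (68.89+0.304) + (54+0.304) + (34+0.304) + (30+0.304) = 188.106 Mbps.
× 2580 s = 485,313 Mb = 60,664 MB = 56.50 GiB.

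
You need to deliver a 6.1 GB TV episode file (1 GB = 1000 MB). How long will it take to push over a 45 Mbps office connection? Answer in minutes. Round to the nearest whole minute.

File: 6.1 GB = 48800.0 Mb.
At 45 Mbps: 48800.0 / 45 = 1084.4 s ≈ 18.1 minutes.

18 minutes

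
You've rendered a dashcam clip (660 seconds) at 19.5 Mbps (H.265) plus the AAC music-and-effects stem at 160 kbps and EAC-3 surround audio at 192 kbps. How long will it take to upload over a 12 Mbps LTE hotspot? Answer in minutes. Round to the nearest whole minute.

18 minutes

Audio total: 160 + 192 = 352 kbps = 0.352 Mbps.
Total bitrate: 19.852 Mbps.
File: 19.852 Mbps × 660 s = 13102.3 Mb.
At 12 Mbps: 13102.3 / 12 = 1091.9 s ≈ 18.2 minutes.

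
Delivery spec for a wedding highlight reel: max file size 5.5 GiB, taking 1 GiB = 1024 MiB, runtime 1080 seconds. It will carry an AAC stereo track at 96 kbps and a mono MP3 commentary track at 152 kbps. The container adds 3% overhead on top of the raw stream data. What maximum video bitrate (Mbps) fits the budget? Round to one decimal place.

42.2 Mbps

Budget: 5.5 GiB = 47244.6 Mb.
Stream payload after overhead: 47244.6 / 1.03 = 45868.6 Mb.
Total bitrate budget: 45868.6 Mb / 1080 s = 42.471 Mbps.
Audio total: 96 + 152 = 248 kbps = 0.248 Mbps.
Video: 42.471 − 0.248 = 42.223 Mbps.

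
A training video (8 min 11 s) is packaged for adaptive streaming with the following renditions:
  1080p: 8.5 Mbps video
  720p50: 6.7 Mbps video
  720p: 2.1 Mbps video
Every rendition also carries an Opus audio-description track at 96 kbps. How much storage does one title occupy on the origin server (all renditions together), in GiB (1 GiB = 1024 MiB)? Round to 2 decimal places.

8 min 11 s = 491 s
Audio: 96 kbps = 0.096 Mbps.
Sum of rendition bitrates: (8.5+0.096) + (6.7+0.096) + (2.1+0.096) = 17.588 Mbps.
× 491 s = 8,636 Mb = 1,079 MB = 1.005 GiB.

1.01 GiB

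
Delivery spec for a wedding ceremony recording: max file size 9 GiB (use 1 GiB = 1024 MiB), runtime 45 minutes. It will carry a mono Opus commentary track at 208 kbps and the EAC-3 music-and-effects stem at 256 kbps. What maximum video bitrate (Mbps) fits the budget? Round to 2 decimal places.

28.17 Mbps

Budget: 9 GiB = 77309.4 Mb.
45 min = 2700 s
Total bitrate budget: 77309.4 Mb / 2700 s = 28.633 Mbps.
Audio total: 208 + 256 = 464 kbps = 0.464 Mbps.
Video: 28.633 − 0.464 = 28.169 Mbps.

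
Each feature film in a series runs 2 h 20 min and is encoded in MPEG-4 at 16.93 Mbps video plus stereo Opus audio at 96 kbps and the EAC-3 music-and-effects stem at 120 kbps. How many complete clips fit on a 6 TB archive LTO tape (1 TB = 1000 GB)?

2 h 20 min = 140 min = 8400 s
Audio total: 96 + 120 = 216 kbps = 0.216 Mbps.
Total bitrate: 17.146 Mbps.
Per item: 17.146 Mbps × 8400 s = 144,026 Mb = 18,003 MB.
Capacity: 6 TB = 48,000,000 Mb; 333.27 items → 333 complete.

333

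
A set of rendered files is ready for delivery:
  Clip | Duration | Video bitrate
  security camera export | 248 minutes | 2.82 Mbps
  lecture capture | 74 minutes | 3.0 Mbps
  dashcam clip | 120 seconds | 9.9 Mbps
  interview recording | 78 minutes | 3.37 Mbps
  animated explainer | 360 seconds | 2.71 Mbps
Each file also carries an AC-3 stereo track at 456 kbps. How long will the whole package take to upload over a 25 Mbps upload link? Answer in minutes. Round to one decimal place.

Audio: 456 kbps = 0.456 Mbps.
security camera export: 3.276 Mbps × 14880 s = 48746.9 Mb
lecture capture: 3.456 Mbps × 4440 s = 15344.6 Mb
dashcam clip: 10.356 Mbps × 120 s = 1242.7 Mb
interview recording: 3.826 Mbps × 4680 s = 17905.7 Mb
animated explainer: 3.166 Mbps × 360 s = 1139.8 Mb
Total: 84379.7 Mb = 10547.5 MB.
At 25 Mbps: 84379.7 / 25 = 3375 s ≈ 56.3 minutes.

56.3 minutes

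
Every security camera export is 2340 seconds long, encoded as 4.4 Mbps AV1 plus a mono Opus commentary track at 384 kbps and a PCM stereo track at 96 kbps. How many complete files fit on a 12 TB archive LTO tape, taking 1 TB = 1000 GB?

Audio total: 384 + 96 = 480 kbps = 0.480 Mbps.
Total bitrate: 4.880 Mbps.
Per item: 4.880 Mbps × 2340 s = 11,419 Mb = 1,427 MB.
Capacity: 12 TB = 96,000,000 Mb; 8406.89 items → 8406 complete.

8406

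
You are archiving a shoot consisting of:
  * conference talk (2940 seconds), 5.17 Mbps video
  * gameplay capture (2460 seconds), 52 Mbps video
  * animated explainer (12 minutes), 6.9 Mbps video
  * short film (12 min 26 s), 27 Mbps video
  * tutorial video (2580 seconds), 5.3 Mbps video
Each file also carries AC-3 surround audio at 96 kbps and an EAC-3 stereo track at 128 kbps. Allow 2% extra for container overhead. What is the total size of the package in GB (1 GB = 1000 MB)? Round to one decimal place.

Audio total: 96 + 128 = 224 kbps = 0.224 Mbps.
conference talk: 5.394 Mbps × 2940 s × 1.02 = 16175.5 Mb
gameplay capture: 52.224 Mbps × 2460 s × 1.02 = 131040.5 Mb
animated explainer: 7.124 Mbps × 720 s × 1.02 = 5231.9 Mb
short film: 27.224 Mbps × 746 s × 1.02 = 20715.3 Mb
tutorial video: 5.524 Mbps × 2580 s × 1.02 = 14537.0 Mb
Total: 187700.1 Mb = 23462.5 MB.
= 23.46 GB.

23.5 GB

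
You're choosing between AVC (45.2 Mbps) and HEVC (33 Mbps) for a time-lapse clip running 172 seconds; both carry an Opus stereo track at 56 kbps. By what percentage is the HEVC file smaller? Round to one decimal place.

Audio: 56 kbps = 0.056 Mbps.
AVC: 45.256 Mbps × 172 s = 7784.0 Mb = 0.973 GB.
HEVC: 33.056 Mbps × 172 s = 5685.6 Mb = 0.711 GB.
Reduction: (1 − 0.711/0.973) × 100 = 26.96%.

27.0%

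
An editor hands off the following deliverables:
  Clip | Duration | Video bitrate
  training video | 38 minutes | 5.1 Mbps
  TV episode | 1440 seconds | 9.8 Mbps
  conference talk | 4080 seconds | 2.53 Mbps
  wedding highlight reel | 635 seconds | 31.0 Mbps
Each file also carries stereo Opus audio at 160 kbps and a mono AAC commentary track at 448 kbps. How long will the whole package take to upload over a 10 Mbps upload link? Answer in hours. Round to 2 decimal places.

Audio total: 160 + 448 = 608 kbps = 0.608 Mbps.
training video: 5.708 Mbps × 2280 s = 13014.2 Mb
TV episode: 10.408 Mbps × 1440 s = 14987.5 Mb
conference talk: 3.138 Mbps × 4080 s = 12803.0 Mb
wedding highlight reel: 31.608 Mbps × 635 s = 20071.1 Mb
Total: 60875.9 Mb = 7609.5 MB.
At 10 Mbps: 60875.9 / 10 = 6088 s ≈ 1.69 hours.

1.69 hours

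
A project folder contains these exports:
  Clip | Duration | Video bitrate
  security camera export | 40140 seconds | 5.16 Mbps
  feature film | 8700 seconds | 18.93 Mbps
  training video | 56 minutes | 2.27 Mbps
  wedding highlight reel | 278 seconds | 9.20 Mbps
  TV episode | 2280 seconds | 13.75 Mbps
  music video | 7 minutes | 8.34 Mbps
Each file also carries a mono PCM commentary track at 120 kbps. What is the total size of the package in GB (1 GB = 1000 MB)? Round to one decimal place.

Audio: 120 kbps = 0.120 Mbps.
security camera export: 5.280 Mbps × 40140 s = 211939.2 Mb
feature film: 19.050 Mbps × 8700 s = 165735.0 Mb
training video: 2.390 Mbps × 3360 s = 8030.4 Mb
wedding highlight reel: 9.320 Mbps × 278 s = 2591.0 Mb
TV episode: 13.870 Mbps × 2280 s = 31623.6 Mb
music video: 8.460 Mbps × 420 s = 3553.2 Mb
Total: 423472.4 Mb = 52934.0 MB.
= 52.93 GB.

52.9 GB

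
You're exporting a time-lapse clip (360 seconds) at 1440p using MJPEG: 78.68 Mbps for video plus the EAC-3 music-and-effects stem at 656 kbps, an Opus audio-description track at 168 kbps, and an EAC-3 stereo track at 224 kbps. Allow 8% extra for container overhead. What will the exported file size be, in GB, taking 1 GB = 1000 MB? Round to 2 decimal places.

3.87 GB

Audio total: 656 + 168 + 224 = 1048 kbps = 1.048 Mbps.
Total bitrate: 78.68 + 1.048 = 79.728 Mbps.
Stream data: 79.728 Mbps × 360 s = 28702.1 Mb.
With 8% container overhead: ×1.08.
30,998 Mb ÷ 8 = 3,875 MB → 3.875 GB.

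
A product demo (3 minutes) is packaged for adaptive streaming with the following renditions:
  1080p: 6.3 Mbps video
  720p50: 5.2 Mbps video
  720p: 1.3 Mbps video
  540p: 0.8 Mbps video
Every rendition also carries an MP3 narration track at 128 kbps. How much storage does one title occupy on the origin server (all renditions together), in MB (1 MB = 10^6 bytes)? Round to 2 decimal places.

3 min = 180 s
Audio: 128 kbps = 0.128 Mbps.
Sum of rendition bitrates: (6.3+0.128) + (5.2+0.128) + (1.3+0.128) + (0.8+0.128) = 14.112 Mbps.
× 180 s = 2,540 Mb = 317.5 MB = 317.5 MB.

317.52 MB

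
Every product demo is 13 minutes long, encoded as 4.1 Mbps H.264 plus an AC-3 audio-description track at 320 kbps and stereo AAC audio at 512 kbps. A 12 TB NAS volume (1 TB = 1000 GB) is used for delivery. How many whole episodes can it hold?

24954

13 min = 780 s
Audio total: 320 + 512 = 832 kbps = 0.832 Mbps.
Total bitrate: 4.932 Mbps.
Per item: 4.932 Mbps × 780 s = 3,847 Mb = 480.9 MB.
Capacity: 12 TB = 96,000,000 Mb; 24954.77 items → 24954 complete.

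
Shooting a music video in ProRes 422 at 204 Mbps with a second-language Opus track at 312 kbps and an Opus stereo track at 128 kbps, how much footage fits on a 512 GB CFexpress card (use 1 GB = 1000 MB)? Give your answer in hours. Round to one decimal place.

Audio total: 312 + 128 = 440 kbps = 0.440 Mbps.
Total bitrate: 204 + 0.440 = 204.440 Mbps.
Capacity: 512 GB = 4,096,000 Mb.
Recording time: 4,096,000 / 204.440 = 20,035 s ≈ 5.57 hours.

5.6 hours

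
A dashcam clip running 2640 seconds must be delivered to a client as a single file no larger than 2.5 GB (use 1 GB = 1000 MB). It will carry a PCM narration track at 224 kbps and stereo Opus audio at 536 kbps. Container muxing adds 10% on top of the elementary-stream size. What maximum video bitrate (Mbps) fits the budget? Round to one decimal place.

6.1 Mbps

Budget: 2.5 GB = 20000.0 Mb.
Stream payload after overhead: 20000.0 / 1.10 = 18181.8 Mb.
Total bitrate budget: 18181.8 Mb / 2640 s = 6.887 Mbps.
Audio total: 224 + 536 = 760 kbps = 0.760 Mbps.
Video: 6.887 − 0.760 = 6.127 Mbps.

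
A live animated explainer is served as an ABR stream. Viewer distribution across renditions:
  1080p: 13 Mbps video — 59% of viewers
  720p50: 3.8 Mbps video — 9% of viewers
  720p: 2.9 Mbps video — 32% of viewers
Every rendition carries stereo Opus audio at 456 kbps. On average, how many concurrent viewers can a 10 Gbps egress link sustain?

1064

Audio: 456 kbps = 0.456 Mbps.
Average per-viewer bitrate: 0.59×13.456 + 0.09×4.256 + 0.32×3.356 = 9.396 Mbps.
10 Gbps = 10,000 Mbps; 10,000 / 9.396 = 1064.28 → 1064.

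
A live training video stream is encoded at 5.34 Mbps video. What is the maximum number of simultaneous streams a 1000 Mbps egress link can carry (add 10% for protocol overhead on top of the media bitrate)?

On the wire with 10% overhead: 5.874 Mbps.
1000 Mbps = 1,000 Mbps; 1,000 / 5.874 = 170.24 → 170 viewers.

170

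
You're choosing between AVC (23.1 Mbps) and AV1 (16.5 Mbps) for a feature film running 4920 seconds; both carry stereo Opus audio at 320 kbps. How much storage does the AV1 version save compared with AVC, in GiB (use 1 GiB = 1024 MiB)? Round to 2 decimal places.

3.78 GiB

Audio: 320 kbps = 0.320 Mbps.
AVC: 23.420 Mbps × 4920 s = 115226.4 Mb = 13.414 GiB.
AV1: 16.820 Mbps × 4920 s = 82754.4 Mb = 9.634 GiB.
Saving: 13.414 − 9.634 = 3.780 GiB.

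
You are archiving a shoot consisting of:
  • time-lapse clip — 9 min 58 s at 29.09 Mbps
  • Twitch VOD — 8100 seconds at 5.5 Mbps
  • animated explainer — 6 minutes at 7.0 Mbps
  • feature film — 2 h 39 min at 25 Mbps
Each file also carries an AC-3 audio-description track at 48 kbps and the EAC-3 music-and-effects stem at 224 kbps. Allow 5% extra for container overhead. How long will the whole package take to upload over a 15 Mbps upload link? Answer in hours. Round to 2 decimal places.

Audio total: 48 + 224 = 272 kbps = 0.272 Mbps.
time-lapse clip: 29.362 Mbps × 598 s × 1.05 = 18436.4 Mb
Twitch VOD: 5.772 Mbps × 8100 s × 1.05 = 49090.9 Mb
animated explainer: 7.272 Mbps × 360 s × 1.05 = 2748.8 Mb
feature film: 25.272 Mbps × 9540 s × 1.05 = 253149.6 Mb
Total: 323425.7 Mb = 40428.2 MB.
At 15 Mbps: 323425.7 / 15 = 21562 s ≈ 5.99 hours.

5.99 hours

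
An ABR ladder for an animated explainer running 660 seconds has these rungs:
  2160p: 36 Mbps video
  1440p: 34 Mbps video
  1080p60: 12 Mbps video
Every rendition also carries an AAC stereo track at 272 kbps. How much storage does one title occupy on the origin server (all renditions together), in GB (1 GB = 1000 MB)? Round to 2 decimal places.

6.83 GB

Audio: 272 kbps = 0.272 Mbps.
Sum of rendition bitrates: (36+0.272) + (34+0.272) + (12+0.272) = 82.816 Mbps.
× 660 s = 54,659 Mb = 6,832 MB = 6.832 GB.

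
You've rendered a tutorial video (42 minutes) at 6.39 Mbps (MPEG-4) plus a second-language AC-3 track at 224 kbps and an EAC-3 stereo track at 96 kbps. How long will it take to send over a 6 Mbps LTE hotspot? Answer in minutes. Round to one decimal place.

42 min = 2520 s
Audio total: 224 + 96 = 320 kbps = 0.320 Mbps.
Total bitrate: 6.710 Mbps.
File: 6.710 Mbps × 2520 s = 16909.2 Mb.
At 6 Mbps: 16909.2 / 6 = 2818.2 s ≈ 47 minutes.

47.0 minutes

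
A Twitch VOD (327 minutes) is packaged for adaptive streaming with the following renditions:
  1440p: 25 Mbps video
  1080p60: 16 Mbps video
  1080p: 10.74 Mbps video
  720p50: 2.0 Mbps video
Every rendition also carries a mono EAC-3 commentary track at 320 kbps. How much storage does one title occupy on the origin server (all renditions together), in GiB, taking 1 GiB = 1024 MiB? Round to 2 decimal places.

125.67 GiB

327 min = 19620 s
Audio: 320 kbps = 0.320 Mbps.
Sum of rendition bitrates: (25+0.320) + (16+0.320) + (10.74+0.320) + (2.0+0.320) = 55.020 Mbps.
× 19620 s = 1,079,492 Mb = 134,937 MB = 125.7 GiB.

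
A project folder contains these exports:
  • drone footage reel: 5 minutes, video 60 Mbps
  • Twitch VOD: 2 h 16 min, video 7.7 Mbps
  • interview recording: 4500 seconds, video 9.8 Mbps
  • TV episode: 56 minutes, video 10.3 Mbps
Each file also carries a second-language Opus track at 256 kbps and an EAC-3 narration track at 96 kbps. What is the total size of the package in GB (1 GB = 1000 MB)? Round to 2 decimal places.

Audio total: 256 + 96 = 352 kbps = 0.352 Mbps.
drone footage reel: 60.352 Mbps × 300 s = 18105.6 Mb
Twitch VOD: 8.052 Mbps × 8160 s = 65704.3 Mb
interview recording: 10.152 Mbps × 4500 s = 45684.0 Mb
TV episode: 10.652 Mbps × 3360 s = 35790.7 Mb
Total: 165284.6 Mb = 20660.6 MB.
= 20.66 GB.

20.66 GB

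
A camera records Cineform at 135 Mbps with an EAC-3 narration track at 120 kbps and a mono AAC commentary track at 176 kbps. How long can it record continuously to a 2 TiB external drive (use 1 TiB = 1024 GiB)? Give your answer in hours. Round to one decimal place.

Audio total: 120 + 176 = 296 kbps = 0.296 Mbps.
Total bitrate: 135 + 0.296 = 135.296 Mbps.
Capacity: 2 TiB = 17,592,186 Mb.
Recording time: 17,592,186 / 135.296 = 130,027 s ≈ 36.1 hours.

36.1 hours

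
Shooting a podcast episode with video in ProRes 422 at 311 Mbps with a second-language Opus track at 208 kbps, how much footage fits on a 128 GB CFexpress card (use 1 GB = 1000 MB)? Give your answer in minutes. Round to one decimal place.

Audio: 208 kbps = 0.208 Mbps.
Total bitrate: 311 + 0.208 = 311.208 Mbps.
Capacity: 128 GB = 1,024,000 Mb.
Recording time: 1,024,000 / 311.208 = 3,290 s ≈ 54.8 minutes.

54.8 minutes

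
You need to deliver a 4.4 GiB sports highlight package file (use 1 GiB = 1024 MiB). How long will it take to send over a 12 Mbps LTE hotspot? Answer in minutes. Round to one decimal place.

File: 4.4 GiB = 37795.7 Mb.
At 12 Mbps: 37795.7 / 12 = 3149.6 s ≈ 52.5 minutes.

52.5 minutes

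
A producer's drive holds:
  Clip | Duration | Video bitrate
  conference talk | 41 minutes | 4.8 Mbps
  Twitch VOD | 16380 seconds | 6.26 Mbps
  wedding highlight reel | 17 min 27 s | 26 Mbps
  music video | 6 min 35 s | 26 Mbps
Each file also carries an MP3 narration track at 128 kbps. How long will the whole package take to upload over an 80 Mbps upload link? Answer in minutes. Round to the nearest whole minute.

32 minutes

Audio: 128 kbps = 0.128 Mbps.
conference talk: 4.928 Mbps × 2460 s = 12122.9 Mb
Twitch VOD: 6.388 Mbps × 16380 s = 104635.4 Mb
wedding highlight reel: 26.128 Mbps × 1047 s = 27356.0 Mb
music video: 26.128 Mbps × 395 s = 10320.6 Mb
Total: 154434.9 Mb = 19304.4 MB.
At 80 Mbps: 154434.9 / 80 = 1930 s ≈ 32.2 minutes.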